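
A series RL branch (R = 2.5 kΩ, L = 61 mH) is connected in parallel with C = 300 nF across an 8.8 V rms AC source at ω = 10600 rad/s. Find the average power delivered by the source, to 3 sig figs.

29.0 mW

X_L = ωL = 647 Ω
X_C = 1/(ωC) = 314 Ω
Branch 1 (R+jX_L): Z₁ = 2500 + j647 Ω, |Z₁| = 2580 Ω
Branch 2 (−jX_C): Z₂ = −j314 Ω
Parallel: Z = Z₁Z₂/(Z₁+Z₂), |Z| = 322 Ω, ∠Z = -83.1°
I = V/|Z| = 27.3 mA
P = VI cos φ = 8.8 × 0.0273 × cos(-83.1°) = 29.0 mW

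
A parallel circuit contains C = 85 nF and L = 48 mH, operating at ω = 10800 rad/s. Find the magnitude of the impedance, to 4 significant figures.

989.1 Ω

X_L = ωL = 518.4 Ω
X_C = 1/(ωC) = 1089 Ω
Parallel: admittances add. Y = 1/(jωL) + jωC
Y = (0 − j0.001011) S
|Y| = 0.001011 S → |Z| = 1/|Y| = 989.1 Ω, ∠Z = −∠Y = 90.00°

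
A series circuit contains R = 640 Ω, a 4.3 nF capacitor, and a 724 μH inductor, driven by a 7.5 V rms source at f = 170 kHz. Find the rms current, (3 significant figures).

8.85 mA

ω = 2πf = 1.068e+06 rad/s
X_L = ωL = 773 Ω
X_C = 1/(ωC) = 218 Ω
Net reactance X = X_L − X_C = 556 Ω
Z = 640 + j556 Ω
|Z| = √(640² + 556²) = 848 Ω
I = V/|Z| = 7.5/848 = 8.85 mA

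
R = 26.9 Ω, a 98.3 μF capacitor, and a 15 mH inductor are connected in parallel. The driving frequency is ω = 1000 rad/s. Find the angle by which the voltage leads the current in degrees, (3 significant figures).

X_L = ωL = 15.0 Ω
X_C = 1/(ωC) = 10.2 Ω
Parallel: admittances add. Y = 1/R + 1/(jωL) + jωC
Y = (0.0372 + j0.0316) S
|Y| = 0.0488 S → |Z| = 1/|Y| = 20.5 Ω, ∠Z = −∠Y = -40.4°

-40.4°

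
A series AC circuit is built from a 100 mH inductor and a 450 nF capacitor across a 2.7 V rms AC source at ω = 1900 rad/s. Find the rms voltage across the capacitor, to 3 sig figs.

X_L = ωL = 190 Ω
X_C = 1/(ωC) = 1170 Ω
Net reactance X = X_L − X_C = -980 Ω
Z = − j980 Ω
|Z| = √(0² + 980²) = 980 Ω
I = V/|Z| = 2.76 mA
V_C = I·|Z_C| = 0.00276 × 1170 = 3.22 V

3.22 V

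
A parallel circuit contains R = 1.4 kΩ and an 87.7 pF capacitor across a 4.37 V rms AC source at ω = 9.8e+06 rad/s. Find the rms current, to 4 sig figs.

4.884 mA

X_C = 1/(ωC) = 1164 Ω
Parallel: admittances add. Y = 1/R + jωC
Y = (0.0007143 + j0.0008595) S
|Y| = 0.001118 S → |Z| = 1/|Y| = 894.8 Ω, ∠Z = −∠Y = -50.27°
I = V/|Z| = 4.37/894.8 = 4.884 mA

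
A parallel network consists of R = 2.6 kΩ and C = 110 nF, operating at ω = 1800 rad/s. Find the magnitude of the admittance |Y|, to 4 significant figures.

432.6 μS

X_C = 1/(ωC) = 5051 Ω
Parallel: admittances add. Y = 1/R + jωC
Y = (0.0003846 + j0.0001980) S
|Y| = 0.0004326 S → |Z| = 1/|Y| = 2312 Ω, ∠Z = −∠Y = -27.24°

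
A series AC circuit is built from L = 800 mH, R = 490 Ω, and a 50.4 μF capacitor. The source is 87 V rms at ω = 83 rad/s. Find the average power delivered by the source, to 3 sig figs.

13.7 W

X_L = ωL = 66.4 Ω
X_C = 1/(ωC) = 239 Ω
Net reactance X = X_L − X_C = -173 Ω
Z = 490 − j173 Ω
|Z| = √(490² + 173²) = 520 Ω
∠Z = arctan(-173/490) = -19.4°
I = V/|Z| = 167 mA
P = VI cos φ = 87 × 0.167 × cos(-19.4°) = 13.7 W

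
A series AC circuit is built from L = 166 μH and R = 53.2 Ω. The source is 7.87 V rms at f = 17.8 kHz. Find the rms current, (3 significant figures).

140 mA

ω = 2πf = 111800 rad/s
X_L = ωL = 18.6 Ω
Z = 53.2 + j18.6 Ω
|Z| = √(53.2² + 18.6²) = 56.3 Ω
I = V/|Z| = 7.87/56.3 = 140 mA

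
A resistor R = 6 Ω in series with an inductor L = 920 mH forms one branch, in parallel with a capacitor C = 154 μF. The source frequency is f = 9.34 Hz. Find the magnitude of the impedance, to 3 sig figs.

ω = 2πf = 58.68 rad/s
X_L = ωL = 54.0 Ω
X_C = 1/(ωC) = 111 Ω
Branch 1 (R+jX_L): Z₁ = 6.00 + j54.0 Ω, |Z₁| = 54.3 Ω
Branch 2 (−jX_C): Z₂ = −j111 Ω
Parallel: Z = Z₁Z₂/(Z₁+Z₂), |Z| = 105 Ω, ∠Z = 77.6°

105 Ω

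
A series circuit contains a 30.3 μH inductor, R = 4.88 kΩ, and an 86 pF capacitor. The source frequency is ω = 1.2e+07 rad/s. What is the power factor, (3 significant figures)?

X_L = ωL = 364 Ω
X_C = 1/(ωC) = 969 Ω
Net reactance X = X_L − X_C = -605 Ω
Z = 4880 − j605 Ω
|Z| = √(4880² + 605²) = 4920 Ω
∠Z = arctan(-605/4880) = -7.07°
cos φ = cos(-7.07°) = 0.992

0.992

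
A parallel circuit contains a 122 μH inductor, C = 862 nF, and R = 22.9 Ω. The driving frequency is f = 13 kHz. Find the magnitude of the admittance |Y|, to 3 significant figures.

ω = 2πf = 81680 rad/s
X_L = ωL = 9.97 Ω
X_C = 1/(ωC) = 14.2 Ω
Parallel: admittances add. Y = 1/R + 1/(jωL) + jωC
Y = (0.0437 − j0.0299) S
|Y| = 0.0529 S → |Z| = 1/|Y| = 18.9 Ω, ∠Z = −∠Y = 34.4°

52.9 mS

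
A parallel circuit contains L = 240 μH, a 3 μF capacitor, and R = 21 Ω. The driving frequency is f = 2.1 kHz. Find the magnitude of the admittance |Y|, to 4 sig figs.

ω = 2πf = 13190 rad/s
X_L = ωL = 3.167 Ω
X_C = 1/(ωC) = 25.26 Ω
Parallel: admittances add. Y = 1/R + 1/(jωL) + jωC
Y = (0.04762 − j0.2762) S
|Y| = 0.2803 S → |Z| = 1/|Y| = 3.568 Ω, ∠Z = −∠Y = 80.22°

280.3 mS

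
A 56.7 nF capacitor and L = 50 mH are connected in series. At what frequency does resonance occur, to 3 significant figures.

2.99 kHz

ω₀ = 1/√(LC) = 1/√(0.05 × 5.67e-08) = 18780 rad/s
f₀ = ω₀/(2π) = 2.99 kHz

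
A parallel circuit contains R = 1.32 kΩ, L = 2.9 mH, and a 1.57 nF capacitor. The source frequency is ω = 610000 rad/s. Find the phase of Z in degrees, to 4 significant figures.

X_L = ωL = 1769 Ω
X_C = 1/(ωC) = 1044 Ω
Parallel: admittances add. Y = 1/R + 1/(jωL) + jωC
Y = (0.0007576 + j0.0003924) S
|Y| = 0.0008532 S → |Z| = 1/|Y| = 1172 Ω, ∠Z = −∠Y = -27.38°

-27.38°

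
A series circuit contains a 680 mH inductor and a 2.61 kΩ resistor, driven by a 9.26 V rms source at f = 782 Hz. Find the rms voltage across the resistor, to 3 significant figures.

5.70 V

ω = 2πf = 4913 rad/s
X_L = ωL = 3340 Ω
Z = 2610 + j3340 Ω
|Z| = √(2610² + 3340²) = 4240 Ω
I = V/|Z| = 2.18 mA
V_R = I·|Z_R| = 0.00218 × 2610 = 5.70 V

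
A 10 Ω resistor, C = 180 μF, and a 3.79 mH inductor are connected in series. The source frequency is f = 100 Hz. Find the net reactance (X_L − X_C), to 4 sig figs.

-6.461 Ω

ω = 2πf = 628.3 rad/s
X_L = ωL = 2.381 Ω
X_C = 1/(ωC) = 8.842 Ω
X = 2.381 − 8.842 = -6.461 Ω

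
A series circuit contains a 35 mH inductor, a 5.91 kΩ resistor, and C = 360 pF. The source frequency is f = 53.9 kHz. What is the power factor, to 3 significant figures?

0.851

ω = 2πf = 338700 rad/s
X_L = ωL = 11900 Ω
X_C = 1/(ωC) = 8200 Ω
Net reactance X = X_L − X_C = 3650 Ω
Z = 5910 + j3650 Ω
|Z| = √(5910² + 3650²) = 6950 Ω
∠Z = arctan(3650/5910) = 31.7°
cos φ = cos(31.7°) = 0.851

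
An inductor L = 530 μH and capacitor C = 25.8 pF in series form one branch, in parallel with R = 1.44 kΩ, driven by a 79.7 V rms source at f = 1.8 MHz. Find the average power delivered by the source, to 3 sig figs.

ω = 2πf = 1.131e+07 rad/s
X_L = ωL = 5990 Ω
X_C = 1/(ωC) = 3430 Ω
Branch 1: Z₁ = R = 1440 Ω
Branch 2 (series LC): Z₂ = j(X_L − X_C) = j2570 Ω
Parallel: Z = Z₁Z₂/(Z₁+Z₂), |Z| = 1260 Ω, ∠Z = 29.3°
I = V/|Z| = 63.5 mA
P = VI cos φ = 79.7 × 0.0635 × cos(29.3°) = 4.41 W

4.41 W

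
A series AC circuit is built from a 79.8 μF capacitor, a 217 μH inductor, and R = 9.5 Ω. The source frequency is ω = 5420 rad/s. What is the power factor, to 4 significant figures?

0.9929

X_L = ωL = 1.176 Ω
X_C = 1/(ωC) = 2.312 Ω
Net reactance X = X_L − X_C = -1.136 Ω
Z = 9.500 − j1.136 Ω
|Z| = √(9.500² + 1.136²) = 9.568 Ω
∠Z = arctan(-1.136/9.500) = -6.818°
cos φ = cos(-6.818°) = 0.9929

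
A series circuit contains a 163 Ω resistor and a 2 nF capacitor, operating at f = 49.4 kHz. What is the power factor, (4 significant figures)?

ω = 2πf = 310400 rad/s
X_C = 1/(ωC) = 1611 Ω
Z = 163.0 − j1611 Ω
|Z| = √(163.0² + 1611²) = 1619 Ω
∠Z = arctan(-1611/163.0) = -84.22°
cos φ = cos(-84.22°) = 0.1007

0.1007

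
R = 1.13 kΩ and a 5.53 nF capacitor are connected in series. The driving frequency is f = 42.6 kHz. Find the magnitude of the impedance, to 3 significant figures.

ω = 2πf = 267700 rad/s
X_C = 1/(ωC) = 676 Ω
Z = 1130 − j676 Ω
|Z| = √(1130² + 676²) = 1320 Ω

1320 Ω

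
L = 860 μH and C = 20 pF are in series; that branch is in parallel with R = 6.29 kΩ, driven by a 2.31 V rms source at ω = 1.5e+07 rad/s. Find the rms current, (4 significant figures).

X_L = ωL = 12900 Ω
X_C = 1/(ωC) = 3333 Ω
Branch 1: Z₁ = R = 6290 Ω
Branch 2 (series LC): Z₂ = j(X_L − X_C) = j9567 Ω
Parallel: Z = Z₁Z₂/(Z₁+Z₂), |Z| = 5256 Ω, ∠Z = 33.32°
I = V/|Z| = 2.31/5256 = 439.5 μA

439.5 μA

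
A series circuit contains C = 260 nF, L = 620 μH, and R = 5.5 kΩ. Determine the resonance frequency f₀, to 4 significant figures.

12.54 kHz

ω₀ = 1/√(LC) = 1/√(0.00062 × 2.6e-07) = 78760 rad/s
f₀ = ω₀/(2π) = 12.54 kHz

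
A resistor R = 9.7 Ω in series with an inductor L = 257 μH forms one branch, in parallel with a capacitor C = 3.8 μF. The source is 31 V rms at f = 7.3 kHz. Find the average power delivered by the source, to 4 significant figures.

ω = 2πf = 45870 rad/s
X_L = ωL = 11.79 Ω
X_C = 1/(ωC) = 5.737 Ω
Branch 1 (R+jX_L): Z₁ = 9.700 + j11.79 Ω, |Z₁| = 15.27 Ω
Branch 2 (−jX_C): Z₂ = −j5.737 Ω
Parallel: Z = Z₁Z₂/(Z₁+Z₂), |Z| = 7.661 Ω, ∠Z = -71.40°
I = V/|Z| = 4.046 A
P = VI cos φ = 31 × 4.046 × cos(-71.40°) = 40.00 W

40.00 W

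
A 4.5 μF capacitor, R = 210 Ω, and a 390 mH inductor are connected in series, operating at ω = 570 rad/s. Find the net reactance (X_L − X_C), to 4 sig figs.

X_L = ωL = 222.3 Ω
X_C = 1/(ωC) = 389.9 Ω
X = 222.3 − 389.9 = -167.6 Ω

-167.6 Ω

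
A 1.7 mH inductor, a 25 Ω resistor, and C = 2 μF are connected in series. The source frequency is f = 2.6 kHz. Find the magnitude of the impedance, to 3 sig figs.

ω = 2πf = 16340 rad/s
X_L = ωL = 27.8 Ω
X_C = 1/(ωC) = 30.6 Ω
Net reactance X = X_L − X_C = -2.84 Ω
Z = 25.0 − j2.84 Ω
|Z| = √(25.0² + 2.84²) = 25.2 Ω

25.2 Ω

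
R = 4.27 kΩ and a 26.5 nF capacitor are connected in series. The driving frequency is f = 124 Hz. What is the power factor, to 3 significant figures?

0.0878

ω = 2πf = 779.1 rad/s
X_C = 1/(ωC) = 48400 Ω
Z = 4270 − j48400 Ω
|Z| = √(4270² + 48400²) = 48600 Ω
∠Z = arctan(-48400/4270) = -85.0°
cos φ = cos(-85.0°) = 0.0878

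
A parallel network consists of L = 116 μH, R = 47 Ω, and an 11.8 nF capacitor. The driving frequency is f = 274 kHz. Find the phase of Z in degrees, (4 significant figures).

ω = 2πf = 1.722e+06 rad/s
X_L = ωL = 199.7 Ω
X_C = 1/(ωC) = 49.23 Ω
Parallel: admittances add. Y = 1/R + 1/(jωL) + jωC
Y = (0.02128 + j0.01531) S
|Y| = 0.02621 S → |Z| = 1/|Y| = 38.15 Ω, ∠Z = −∠Y = -35.73°

-35.73°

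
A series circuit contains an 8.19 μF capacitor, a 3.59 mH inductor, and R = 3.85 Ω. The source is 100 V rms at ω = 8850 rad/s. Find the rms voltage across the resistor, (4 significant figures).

20.94 V

X_L = ωL = 31.77 Ω
X_C = 1/(ωC) = 13.80 Ω
Net reactance X = X_L − X_C = 17.97 Ω
Z = 3.850 + j17.97 Ω
|Z| = √(3.850² + 17.97²) = 18.38 Ω
I = V/|Z| = 5.440 A
V_R = I·|Z_R| = 5.440 × 3.850 = 20.94 V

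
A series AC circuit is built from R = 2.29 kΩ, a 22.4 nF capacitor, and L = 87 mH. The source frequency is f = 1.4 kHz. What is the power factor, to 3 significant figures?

0.469

ω = 2πf = 8796 rad/s
X_L = ωL = 765 Ω
X_C = 1/(ωC) = 5080 Ω
Net reactance X = X_L − X_C = -4310 Ω
Z = 2290 − j4310 Ω
|Z| = √(2290² + 4310²) = 4880 Ω
∠Z = arctan(-4310/2290) = -62.0°
cos φ = cos(-62.0°) = 0.469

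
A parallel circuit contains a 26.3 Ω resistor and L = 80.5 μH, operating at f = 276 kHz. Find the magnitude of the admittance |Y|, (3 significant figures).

38.7 mS

ω = 2πf = 1.734e+06 rad/s
X_L = ωL = 140 Ω
Parallel: admittances add. Y = 1/R + 1/(jωL)
Y = (0.0380 − j0.00716) S
|Y| = 0.0387 S → |Z| = 1/|Y| = 25.8 Ω, ∠Z = −∠Y = 10.7°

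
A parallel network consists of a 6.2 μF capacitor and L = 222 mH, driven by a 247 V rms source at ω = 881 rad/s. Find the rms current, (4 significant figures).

86.27 mA

X_L = ωL = 195.6 Ω
X_C = 1/(ωC) = 183.1 Ω
Parallel: admittances add. Y = 1/(jωL) + jωC
Y = (0 + j0.0003493) S
|Y| = 0.0003493 S → |Z| = 1/|Y| = 2863 Ω, ∠Z = −∠Y = -90.00°
I = V/|Z| = 247/2863 = 86.27 mA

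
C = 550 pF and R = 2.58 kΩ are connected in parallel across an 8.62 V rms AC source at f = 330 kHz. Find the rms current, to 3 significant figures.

10.4 mA

ω = 2πf = 2.073e+06 rad/s
X_C = 1/(ωC) = 877 Ω
Parallel: admittances add. Y = 1/R + jωC
Y = (0.000388 + j0.00114) S
|Y| = 0.00120 S → |Z| = 1/|Y| = 830 Ω, ∠Z = −∠Y = -71.2°
I = V/|Z| = 8.62/830 = 10.4 mA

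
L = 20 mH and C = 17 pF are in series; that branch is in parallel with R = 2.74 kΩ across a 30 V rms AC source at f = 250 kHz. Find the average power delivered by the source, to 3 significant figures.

328 mW

ω = 2πf = 1.571e+06 rad/s
X_L = ωL = 31400 Ω
X_C = 1/(ωC) = 37400 Ω
Branch 1: Z₁ = R = 2740 Ω
Branch 2 (series LC): Z₂ = j(X_L − X_C) = −j6030 Ω
Parallel: Z = Z₁Z₂/(Z₁+Z₂), |Z| = 2490 Ω, ∠Z = -24.4°
I = V/|Z| = 12.0 mA
P = VI cos φ = 30 × 0.0120 × cos(-24.4°) = 328 mW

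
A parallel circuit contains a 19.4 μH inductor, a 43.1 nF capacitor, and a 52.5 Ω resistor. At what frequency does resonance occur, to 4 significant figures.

ω₀ = 1/√(LC) = 1/√(1.94e-05 × 4.31e-08) = 1.094e+06 rad/s
f₀ = ω₀/(2π) = 174.1 kHz

174.1 kHz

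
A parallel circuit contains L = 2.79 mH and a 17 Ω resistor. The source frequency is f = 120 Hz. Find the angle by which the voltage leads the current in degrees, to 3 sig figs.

ω = 2πf = 754.0 rad/s
X_L = ωL = 2.10 Ω
Parallel: admittances add. Y = 1/R + 1/(jωL)
Y = (0.0588 − j0.475) S
|Y| = 0.479 S → |Z| = 1/|Y| = 2.09 Ω, ∠Z = −∠Y = 82.9°

82.9°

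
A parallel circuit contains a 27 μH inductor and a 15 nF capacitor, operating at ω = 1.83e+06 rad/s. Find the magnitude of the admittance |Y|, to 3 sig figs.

X_L = ωL = 49.4 Ω
X_C = 1/(ωC) = 36.4 Ω
Parallel: admittances add. Y = 1/(jωL) + jωC
Y = (0 + j0.00721) S
|Y| = 0.00721 S → |Z| = 1/|Y| = 139 Ω, ∠Z = −∠Y = -90.0°

7.21 mS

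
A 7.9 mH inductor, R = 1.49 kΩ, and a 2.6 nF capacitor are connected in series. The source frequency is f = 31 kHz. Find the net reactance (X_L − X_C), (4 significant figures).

-435.9 Ω

ω = 2πf = 194800 rad/s
X_L = ωL = 1539 Ω
X_C = 1/(ωC) = 1975 Ω
X = 1539 − 1975 = -435.9 Ω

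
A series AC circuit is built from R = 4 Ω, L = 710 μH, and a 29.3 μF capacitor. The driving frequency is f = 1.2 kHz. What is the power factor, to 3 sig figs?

0.979

ω = 2πf = 7540 rad/s
X_L = ωL = 5.35 Ω
X_C = 1/(ωC) = 4.53 Ω
Net reactance X = X_L − X_C = 0.827 Ω
Z = 4.00 + j0.827 Ω
|Z| = √(4.00² + 0.827²) = 4.08 Ω
∠Z = arctan(0.827/4.00) = 11.7°
cos φ = cos(11.7°) = 0.979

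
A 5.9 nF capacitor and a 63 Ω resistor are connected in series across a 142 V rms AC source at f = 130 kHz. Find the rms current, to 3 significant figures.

ω = 2πf = 816800 rad/s
X_C = 1/(ωC) = 208 Ω
Z = 63.0 − j208 Ω
|Z| = √(63.0² + 208²) = 217 Ω
I = V/|Z| = 142/217 = 655 mA

655 mA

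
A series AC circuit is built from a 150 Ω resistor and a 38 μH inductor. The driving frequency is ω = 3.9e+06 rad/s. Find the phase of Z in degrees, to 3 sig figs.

44.7°

X_L = ωL = 148 Ω
Z = 150 + j148 Ω
|Z| = √(150² + 148²) = 211 Ω
∠Z = arctan(148/150) = 44.7°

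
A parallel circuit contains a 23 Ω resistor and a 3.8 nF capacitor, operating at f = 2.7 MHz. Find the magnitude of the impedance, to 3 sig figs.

12.9 Ω

ω = 2πf = 1.696e+07 rad/s
X_C = 1/(ωC) = 15.5 Ω
Parallel: admittances add. Y = 1/R + jωC
Y = (0.0435 + j0.0645) S
|Y| = 0.0778 S → |Z| = 1/|Y| = 12.9 Ω, ∠Z = −∠Y = -56.0°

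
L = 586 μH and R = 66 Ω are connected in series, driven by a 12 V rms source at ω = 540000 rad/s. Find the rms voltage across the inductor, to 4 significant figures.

X_L = ωL = 316.4 Ω
Z = 66.00 + j316.4 Ω
|Z| = √(66.00² + 316.4²) = 323.2 Ω
I = V/|Z| = 37.12 mA
V_L = I·|Z_L| = 0.03712 × 316.4 = 11.75 V

11.75 V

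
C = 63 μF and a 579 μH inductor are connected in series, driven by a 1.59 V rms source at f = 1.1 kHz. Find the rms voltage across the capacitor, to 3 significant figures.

ω = 2πf = 6912 rad/s
X_L = ωL = 4.00 Ω
X_C = 1/(ωC) = 2.30 Ω
Net reactance X = X_L − X_C = 1.71 Ω
Z = j1.71 Ω
|Z| = √(0² + 1.71²) = 1.71 Ω
I = V/|Z| = 932 mA
V_C = I·|Z_C| = 0.932 × 2.30 = 2.14 V

2.14 V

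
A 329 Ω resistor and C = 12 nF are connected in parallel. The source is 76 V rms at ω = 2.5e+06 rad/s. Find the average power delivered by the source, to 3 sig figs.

X_C = 1/(ωC) = 33.3 Ω
Parallel: admittances add. Y = 1/R + jωC
Y = (0.00304 + j0.0300) S
|Y| = 0.0302 S → |Z| = 1/|Y| = 33.2 Ω, ∠Z = −∠Y = -84.2°
I = V/|Z| = 2.29 A
P = VI cos φ = 76 × 2.29 × cos(-84.2°) = 17.6 W

17.6 W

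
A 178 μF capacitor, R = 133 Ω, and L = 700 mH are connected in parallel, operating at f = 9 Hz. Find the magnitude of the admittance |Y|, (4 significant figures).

16.96 mS

ω = 2πf = 56.55 rad/s
X_L = ωL = 39.58 Ω
X_C = 1/(ωC) = 99.35 Ω
Parallel: admittances add. Y = 1/R + 1/(jωL) + jωC
Y = (0.007519 − j0.01520) S
|Y| = 0.01696 S → |Z| = 1/|Y| = 58.98 Ω, ∠Z = −∠Y = 63.68°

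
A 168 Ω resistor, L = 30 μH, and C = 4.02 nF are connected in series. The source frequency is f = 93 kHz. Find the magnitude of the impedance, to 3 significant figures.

ω = 2πf = 584300 rad/s
X_L = ωL = 17.5 Ω
X_C = 1/(ωC) = 426 Ω
Net reactance X = X_L − X_C = -408 Ω
Z = 168 − j408 Ω
|Z| = √(168² + 408²) = 441 Ω

441 Ω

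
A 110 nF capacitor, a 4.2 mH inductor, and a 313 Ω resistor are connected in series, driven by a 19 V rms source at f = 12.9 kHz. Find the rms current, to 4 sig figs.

ω = 2πf = 81050 rad/s
X_L = ωL = 340.4 Ω
X_C = 1/(ωC) = 112.2 Ω
Net reactance X = X_L − X_C = 228.3 Ω
Z = 313.0 + j228.3 Ω
|Z| = √(313.0² + 228.3²) = 387.4 Ω
I = V/|Z| = 19/387.4 = 49.05 mA

49.05 mA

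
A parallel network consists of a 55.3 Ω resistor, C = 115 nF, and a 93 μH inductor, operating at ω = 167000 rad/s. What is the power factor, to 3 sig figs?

0.372

X_L = ωL = 15.5 Ω
X_C = 1/(ωC) = 52.1 Ω
Parallel: admittances add. Y = 1/R + 1/(jωL) + jωC
Y = (0.0181 − j0.0452) S
|Y| = 0.0487 S → |Z| = 1/|Y| = 20.5 Ω, ∠Z = −∠Y = 68.2°
cos φ = cos(68.2°) = 0.372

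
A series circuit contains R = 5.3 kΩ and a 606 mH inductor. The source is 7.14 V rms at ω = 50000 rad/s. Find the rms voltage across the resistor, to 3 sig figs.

X_L = ωL = 30300 Ω
Z = 5300 + j30300 Ω
|Z| = √(5300² + 30300²) = 30800 Ω
I = V/|Z| = 232 μA
V_R = I·|Z_R| = 0.000232 × 5300 = 1.23 V

1.23 V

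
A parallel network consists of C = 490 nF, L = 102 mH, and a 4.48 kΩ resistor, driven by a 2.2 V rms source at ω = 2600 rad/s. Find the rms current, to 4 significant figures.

5.515 mA

X_L = ωL = 265.2 Ω
X_C = 1/(ωC) = 784.9 Ω
Parallel: admittances add. Y = 1/R + 1/(jωL) + jωC
Y = (0.0002232 − j0.002497) S
|Y| = 0.002507 S → |Z| = 1/|Y| = 398.9 Ω, ∠Z = −∠Y = 84.89°
I = V/|Z| = 2.2/398.9 = 5.515 mA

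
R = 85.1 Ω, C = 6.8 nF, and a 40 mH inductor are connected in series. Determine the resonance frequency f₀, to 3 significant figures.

ω₀ = 1/√(LC) = 1/√(0.04 × 6.8e-09) = 60630 rad/s
f₀ = ω₀/(2π) = 9.65 kHz

9.65 kHz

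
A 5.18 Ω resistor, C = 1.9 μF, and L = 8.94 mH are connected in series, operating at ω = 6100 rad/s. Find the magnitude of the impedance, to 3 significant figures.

X_L = ωL = 54.5 Ω
X_C = 1/(ωC) = 86.3 Ω
Net reactance X = X_L − X_C = -31.7 Ω
Z = 5.18 − j31.7 Ω
|Z| = √(5.18² + 31.7²) = 32.2 Ω

32.2 Ω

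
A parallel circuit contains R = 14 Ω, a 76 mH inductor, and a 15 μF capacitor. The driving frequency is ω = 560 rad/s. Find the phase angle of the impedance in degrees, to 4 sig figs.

11.93°

X_L = ωL = 42.56 Ω
X_C = 1/(ωC) = 119.0 Ω
Parallel: admittances add. Y = 1/R + 1/(jωL) + jωC
Y = (0.07143 − j0.01510) S
|Y| = 0.07301 S → |Z| = 1/|Y| = 13.70 Ω, ∠Z = −∠Y = 11.93°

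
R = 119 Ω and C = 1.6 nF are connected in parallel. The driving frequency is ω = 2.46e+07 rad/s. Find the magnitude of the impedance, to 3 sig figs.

X_C = 1/(ωC) = 25.4 Ω
Parallel: admittances add. Y = 1/R + jωC
Y = (0.00840 + j0.0394) S
|Y| = 0.0402 S → |Z| = 1/|Y| = 24.8 Ω, ∠Z = −∠Y = -77.9°

24.8 Ω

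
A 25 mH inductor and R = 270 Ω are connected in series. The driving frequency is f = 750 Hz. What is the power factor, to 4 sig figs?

ω = 2πf = 4712 rad/s
X_L = ωL = 117.8 Ω
Z = 270.0 + j117.8 Ω
|Z| = √(270.0² + 117.8²) = 294.6 Ω
∠Z = arctan(117.8/270.0) = 23.57°
cos φ = cos(23.57°) = 0.9165

0.9165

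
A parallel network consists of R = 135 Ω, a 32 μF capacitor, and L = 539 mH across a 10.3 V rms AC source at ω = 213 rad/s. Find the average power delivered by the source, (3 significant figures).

786 mW

X_L = ωL = 115 Ω
X_C = 1/(ωC) = 147 Ω
Parallel: admittances add. Y = 1/R + 1/(jωL) + jωC
Y = (0.00741 − j0.00189) S
|Y| = 0.00765 S → |Z| = 1/|Y| = 131 Ω, ∠Z = −∠Y = 14.3°
I = V/|Z| = 78.8 mA
P = VI cos φ = 10.3 × 0.0788 × cos(14.3°) = 786 mW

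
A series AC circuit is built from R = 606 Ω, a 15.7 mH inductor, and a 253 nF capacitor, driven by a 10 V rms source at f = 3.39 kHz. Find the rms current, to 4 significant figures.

ω = 2πf = 21300 rad/s
X_L = ωL = 334.4 Ω
X_C = 1/(ωC) = 185.6 Ω
Net reactance X = X_L − X_C = 148.8 Ω
Z = 606.0 + j148.8 Ω
|Z| = √(606.0² + 148.8²) = 624.0 Ω
I = V/|Z| = 10/624.0 = 16.03 mA

16.03 mA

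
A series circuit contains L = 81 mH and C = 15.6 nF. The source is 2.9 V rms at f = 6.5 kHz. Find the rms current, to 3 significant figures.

ω = 2πf = 40840 rad/s
X_L = ωL = 3310 Ω
X_C = 1/(ωC) = 1570 Ω
Net reactance X = X_L − X_C = 1740 Ω
Z = j1740 Ω
|Z| = √(0² + 1740²) = 1740 Ω
I = V/|Z| = 2.9/1740 = 1.67 mA

1.67 mA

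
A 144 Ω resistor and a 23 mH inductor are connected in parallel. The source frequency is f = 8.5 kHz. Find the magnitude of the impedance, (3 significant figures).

ω = 2πf = 53410 rad/s
X_L = ωL = 1230 Ω
Parallel: admittances add. Y = 1/R + 1/(jωL)
Y = (0.00694 − j0.000814) S
|Y| = 0.00699 S → |Z| = 1/|Y| = 143 Ω, ∠Z = −∠Y = 6.69°

143 Ω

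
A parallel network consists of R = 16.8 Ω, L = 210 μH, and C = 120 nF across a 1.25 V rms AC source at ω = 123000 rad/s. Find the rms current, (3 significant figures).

80.2 mA

X_L = ωL = 25.8 Ω
X_C = 1/(ωC) = 67.8 Ω
Parallel: admittances add. Y = 1/R + 1/(jωL) + jωC
Y = (0.0595 − j0.0240) S
|Y| = 0.0642 S → |Z| = 1/|Y| = 15.6 Ω, ∠Z = −∠Y = 21.9°
I = V/|Z| = 1.25/15.6 = 80.2 mA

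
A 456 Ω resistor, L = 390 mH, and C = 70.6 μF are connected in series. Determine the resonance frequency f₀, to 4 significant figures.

30.33 Hz

ω₀ = 1/√(LC) = 1/√(0.39 × 7.06e-05) = 190.6 rad/s
f₀ = ω₀/(2π) = 30.33 Hz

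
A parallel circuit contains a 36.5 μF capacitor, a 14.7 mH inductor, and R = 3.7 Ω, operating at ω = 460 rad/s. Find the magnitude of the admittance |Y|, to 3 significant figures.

X_L = ωL = 6.76 Ω
X_C = 1/(ωC) = 59.6 Ω
Parallel: admittances add. Y = 1/R + 1/(jωL) + jωC
Y = (0.270 − j0.131) S
|Y| = 0.300 S → |Z| = 1/|Y| = 3.33 Ω, ∠Z = −∠Y = 25.9°

300 mS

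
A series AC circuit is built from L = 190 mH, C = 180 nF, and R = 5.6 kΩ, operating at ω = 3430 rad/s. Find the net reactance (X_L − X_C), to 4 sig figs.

X_L = ωL = 651.7 Ω
X_C = 1/(ωC) = 1620 Ω
X = 651.7 − 1620 = -968.0 Ω

-968.0 Ω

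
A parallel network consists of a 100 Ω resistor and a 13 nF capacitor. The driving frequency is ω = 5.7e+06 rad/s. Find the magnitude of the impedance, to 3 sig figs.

X_C = 1/(ωC) = 13.5 Ω
Parallel: admittances add. Y = 1/R + jωC
Y = (0.0100 + j0.0741) S
|Y| = 0.0748 S → |Z| = 1/|Y| = 13.4 Ω, ∠Z = −∠Y = -82.3°

13.4 Ω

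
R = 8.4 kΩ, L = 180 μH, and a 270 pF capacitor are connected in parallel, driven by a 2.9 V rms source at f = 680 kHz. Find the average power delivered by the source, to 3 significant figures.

1.00 mW

ω = 2πf = 4.273e+06 rad/s
X_L = ωL = 769 Ω
X_C = 1/(ωC) = 867 Ω
Parallel: admittances add. Y = 1/R + 1/(jωL) + jωC
Y = (0.000119 − j0.000147) S
|Y| = 0.000189 S → |Z| = 1/|Y| = 5290 Ω, ∠Z = −∠Y = 50.9°
I = V/|Z| = 548 μA
P = VI cos φ = 2.9 × 0.000548 × cos(50.9°) = 1.00 mW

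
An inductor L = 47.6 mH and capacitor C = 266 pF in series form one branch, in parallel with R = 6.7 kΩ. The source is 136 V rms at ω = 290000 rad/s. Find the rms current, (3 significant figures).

X_L = ωL = 13800 Ω
X_C = 1/(ωC) = 13000 Ω
Branch 1: Z₁ = R = 6700 Ω
Branch 2 (series LC): Z₂ = j(X_L − X_C) = j841 Ω
Parallel: Z = Z₁Z₂/(Z₁+Z₂), |Z| = 834 Ω, ∠Z = 82.8°
I = V/|Z| = 136/834 = 163 mA

163 mA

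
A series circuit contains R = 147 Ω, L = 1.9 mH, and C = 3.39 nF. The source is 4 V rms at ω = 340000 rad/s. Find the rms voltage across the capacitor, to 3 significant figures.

X_L = ωL = 646 Ω
X_C = 1/(ωC) = 868 Ω
Net reactance X = X_L − X_C = -222 Ω
Z = 147 − j222 Ω
|Z| = √(147² + 222²) = 266 Ω
I = V/|Z| = 15.0 mA
V_C = I·|Z_C| = 0.0150 × 868 = 13.1 V

13.1 V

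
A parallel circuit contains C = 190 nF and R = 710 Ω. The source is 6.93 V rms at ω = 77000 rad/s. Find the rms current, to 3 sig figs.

X_C = 1/(ωC) = 68.4 Ω
Parallel: admittances add. Y = 1/R + jωC
Y = (0.00141 + j0.0146) S
|Y| = 0.0147 S → |Z| = 1/|Y| = 68.0 Ω, ∠Z = −∠Y = -84.5°
I = V/|Z| = 6.93/68.0 = 102 mA

102 mA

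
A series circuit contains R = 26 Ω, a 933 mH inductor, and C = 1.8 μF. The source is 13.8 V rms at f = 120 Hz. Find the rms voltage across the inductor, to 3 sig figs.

ω = 2πf = 754.0 rad/s
X_L = ωL = 703 Ω
X_C = 1/(ωC) = 737 Ω
Net reactance X = X_L − X_C = -33.4 Ω
Z = 26.0 − j33.4 Ω
|Z| = √(26.0² + 33.4²) = 42.3 Ω
I = V/|Z| = 326 mA
V_L = I·|Z_L| = 0.326 × 703 = 230 V

230 V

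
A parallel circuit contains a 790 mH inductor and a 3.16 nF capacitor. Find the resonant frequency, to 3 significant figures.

ω₀ = 1/√(LC) = 1/√(0.79 × 3.16e-09) = 20010 rad/s
f₀ = ω₀/(2π) = 3.19 kHz

3.19 kHz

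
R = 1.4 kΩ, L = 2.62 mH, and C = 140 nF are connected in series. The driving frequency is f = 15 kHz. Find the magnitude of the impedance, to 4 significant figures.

1410 Ω

ω = 2πf = 94250 rad/s
X_L = ωL = 246.9 Ω
X_C = 1/(ωC) = 75.79 Ω
Net reactance X = X_L − X_C = 171.1 Ω
Z = 1400 + j171.1 Ω
|Z| = √(1400² + 171.1²) = 1410 Ω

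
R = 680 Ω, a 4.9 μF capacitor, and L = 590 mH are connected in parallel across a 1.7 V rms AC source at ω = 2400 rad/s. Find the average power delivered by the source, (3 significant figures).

X_L = ωL = 1420 Ω
X_C = 1/(ωC) = 85.0 Ω
Parallel: admittances add. Y = 1/R + 1/(jωL) + jωC
Y = (0.00147 + j0.0111) S
|Y| = 0.0112 S → |Z| = 1/|Y| = 89.7 Ω, ∠Z = −∠Y = -82.4°
I = V/|Z| = 19.0 mA
P = VI cos φ = 1.7 × 0.0190 × cos(-82.4°) = 4.25 mW

4.25 mW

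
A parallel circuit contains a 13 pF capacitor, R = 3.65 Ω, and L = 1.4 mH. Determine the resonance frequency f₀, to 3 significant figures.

1.18 MHz

ω₀ = 1/√(LC) = 1/√(0.0014 × 1.3e-11) = 7.412e+06 rad/s
f₀ = ω₀/(2π) = 1.18 MHz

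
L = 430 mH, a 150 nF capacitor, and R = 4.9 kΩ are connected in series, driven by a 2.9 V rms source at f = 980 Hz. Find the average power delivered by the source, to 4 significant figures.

ω = 2πf = 6158 rad/s
X_L = ωL = 2648 Ω
X_C = 1/(ωC) = 1083 Ω
Net reactance X = X_L − X_C = 1565 Ω
Z = 4900 + j1565 Ω
|Z| = √(4900² + 1565²) = 5144 Ω
∠Z = arctan(1565/4900) = 17.71°
I = V/|Z| = 563.8 μA
P = VI cos φ = 2.9 × 0.0005638 × cos(17.71°) = 1.557 mW

1.557 mW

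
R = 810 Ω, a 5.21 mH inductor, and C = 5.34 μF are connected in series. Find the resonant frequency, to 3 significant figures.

ω₀ = 1/√(LC) = 1/√(0.00521 × 5.34e-06) = 5995 rad/s
f₀ = ω₀/(2π) = 954 Hz

954 Hz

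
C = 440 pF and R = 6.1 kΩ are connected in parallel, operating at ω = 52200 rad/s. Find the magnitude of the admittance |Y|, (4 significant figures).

165.5 μS

X_C = 1/(ωC) = 43540 Ω
Parallel: admittances add. Y = 1/R + jωC
Y = (0.0001639 + j2.297e-05) S
|Y| = 0.0001655 S → |Z| = 1/|Y| = 6041 Ω, ∠Z = −∠Y = -7.975°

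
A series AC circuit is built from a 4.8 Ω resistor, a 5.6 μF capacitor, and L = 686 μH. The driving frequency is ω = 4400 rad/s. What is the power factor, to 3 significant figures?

X_L = ωL = 3.02 Ω
X_C = 1/(ωC) = 40.6 Ω
Net reactance X = X_L − X_C = -37.6 Ω
Z = 4.80 − j37.6 Ω
|Z| = √(4.80² + 37.6²) = 37.9 Ω
∠Z = arctan(-37.6/4.80) = -82.7°
cos φ = cos(-82.7°) = 0.127

0.127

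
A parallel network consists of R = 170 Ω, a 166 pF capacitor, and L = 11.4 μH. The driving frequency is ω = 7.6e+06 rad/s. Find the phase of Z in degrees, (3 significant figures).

X_L = ωL = 86.6 Ω
X_C = 1/(ωC) = 793 Ω
Parallel: admittances add. Y = 1/R + 1/(jωL) + jωC
Y = (0.00588 − j0.0103) S
|Y| = 0.0118 S → |Z| = 1/|Y| = 84.4 Ω, ∠Z = −∠Y = 60.2°

60.2°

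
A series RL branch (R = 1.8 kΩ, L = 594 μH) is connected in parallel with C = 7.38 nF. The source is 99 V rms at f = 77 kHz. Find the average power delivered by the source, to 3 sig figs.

5.31 W

ω = 2πf = 483800 rad/s
X_L = ωL = 287 Ω
X_C = 1/(ωC) = 280 Ω
Branch 1 (R+jX_L): Z₁ = 1800 + j287 Ω, |Z₁| = 1820 Ω
Branch 2 (−jX_C): Z₂ = −j280 Ω
Parallel: Z = Z₁Z₂/(Z₁+Z₂), |Z| = 284 Ω, ∠Z = -81.2°
I = V/|Z| = 349 mA
P = VI cos φ = 99 × 0.349 × cos(-81.2°) = 5.31 W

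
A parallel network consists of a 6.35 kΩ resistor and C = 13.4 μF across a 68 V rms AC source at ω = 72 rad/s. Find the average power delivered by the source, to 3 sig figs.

728 mW

X_C = 1/(ωC) = 1040 Ω
Parallel: admittances add. Y = 1/R + jωC
Y = (0.000157 + j0.000965) S
|Y| = 0.000978 S → |Z| = 1/|Y| = 1020 Ω, ∠Z = −∠Y = -80.7°
I = V/|Z| = 66.5 mA
P = VI cos φ = 68 × 0.0665 × cos(-80.7°) = 728 mW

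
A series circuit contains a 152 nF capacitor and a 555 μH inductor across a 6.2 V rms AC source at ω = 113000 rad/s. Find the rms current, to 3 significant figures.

1.38 A

X_L = ωL = 62.7 Ω
X_C = 1/(ωC) = 58.2 Ω
Net reactance X = X_L − X_C = 4.49 Ω
Z = j4.49 Ω
|Z| = √(0² + 4.49²) = 4.49 Ω
I = V/|Z| = 6.2/4.49 = 1.38 A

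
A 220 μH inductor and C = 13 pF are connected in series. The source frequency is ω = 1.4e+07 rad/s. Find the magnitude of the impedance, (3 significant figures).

X_L = ωL = 3080 Ω
X_C = 1/(ωC) = 5490 Ω
Net reactance X = X_L − X_C = -2410 Ω
Z = − j2410 Ω
|Z| = √(0² + 2410²) = 2410 Ω

2410 Ω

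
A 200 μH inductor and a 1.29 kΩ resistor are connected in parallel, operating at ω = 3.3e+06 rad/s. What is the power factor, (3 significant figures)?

X_L = ωL = 660 Ω
Parallel: admittances add. Y = 1/R + 1/(jωL)
Y = (0.000775 − j0.00152) S
|Y| = 0.00170 S → |Z| = 1/|Y| = 588 Ω, ∠Z = −∠Y = 62.9°
cos φ = cos(62.9°) = 0.455

0.455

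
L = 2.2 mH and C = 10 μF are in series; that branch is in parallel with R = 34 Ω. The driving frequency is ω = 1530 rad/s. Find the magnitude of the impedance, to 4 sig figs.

X_L = ωL = 3.366 Ω
X_C = 1/(ωC) = 65.36 Ω
Branch 1: Z₁ = R = 34.00 Ω
Branch 2 (series LC): Z₂ = j(X_L − X_C) = −j61.99 Ω
Parallel: Z = Z₁Z₂/(Z₁+Z₂), |Z| = 29.81 Ω, ∠Z = -28.74°

29.81 Ω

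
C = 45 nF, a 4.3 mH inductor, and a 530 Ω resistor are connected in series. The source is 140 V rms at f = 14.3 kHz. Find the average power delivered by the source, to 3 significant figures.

ω = 2πf = 89850 rad/s
X_L = ωL = 386 Ω
X_C = 1/(ωC) = 247 Ω
Net reactance X = X_L − X_C = 139 Ω
Z = 530 + j139 Ω
|Z| = √(530² + 139²) = 548 Ω
∠Z = arctan(139/530) = 14.7°
I = V/|Z| = 256 mA
P = VI cos φ = 140 × 0.256 × cos(14.7°) = 34.6 W

34.6 W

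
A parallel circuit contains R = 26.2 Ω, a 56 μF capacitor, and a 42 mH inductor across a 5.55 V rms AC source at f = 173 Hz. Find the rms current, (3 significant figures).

ω = 2πf = 1087 rad/s
X_L = ωL = 45.7 Ω
X_C = 1/(ωC) = 16.4 Ω
Parallel: admittances add. Y = 1/R + 1/(jωL) + jωC
Y = (0.0382 + j0.0390) S
|Y| = 0.0545 S → |Z| = 1/|Y| = 18.3 Ω, ∠Z = −∠Y = -45.6°
I = V/|Z| = 5.55/18.3 = 303 mA

303 mA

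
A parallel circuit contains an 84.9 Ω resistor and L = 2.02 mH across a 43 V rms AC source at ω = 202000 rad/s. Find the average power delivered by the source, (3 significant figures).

X_L = ωL = 408 Ω
Parallel: admittances add. Y = 1/R + 1/(jωL)
Y = (0.0118 − j0.00245) S
|Y| = 0.0120 S → |Z| = 1/|Y| = 83.1 Ω, ∠Z = −∠Y = 11.8°
I = V/|Z| = 517 mA
P = VI cos φ = 43 × 0.517 × cos(11.8°) = 21.8 W

21.8 W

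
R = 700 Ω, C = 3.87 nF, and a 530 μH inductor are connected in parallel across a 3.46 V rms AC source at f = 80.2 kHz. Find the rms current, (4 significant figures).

ω = 2πf = 503900 rad/s
X_L = ωL = 267.1 Ω
X_C = 1/(ωC) = 512.8 Ω
Parallel: admittances add. Y = 1/R + 1/(jωL) + jωC
Y = (0.001429 − j0.001794) S
|Y| = 0.002293 S → |Z| = 1/|Y| = 436.0 Ω, ∠Z = −∠Y = 51.47°
I = V/|Z| = 3.46/436.0 = 7.935 mA

7.935 mA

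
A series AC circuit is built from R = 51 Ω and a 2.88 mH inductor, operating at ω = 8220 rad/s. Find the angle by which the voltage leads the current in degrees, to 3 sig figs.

24.9°

X_L = ωL = 23.7 Ω
Z = 51.0 + j23.7 Ω
|Z| = √(51.0² + 23.7²) = 56.2 Ω
∠Z = arctan(23.7/51.0) = 24.9°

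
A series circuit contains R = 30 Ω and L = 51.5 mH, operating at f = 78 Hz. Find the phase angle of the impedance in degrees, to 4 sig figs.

40.07°

ω = 2πf = 490.1 rad/s
X_L = ωL = 25.24 Ω
Z = 30.00 + j25.24 Ω
|Z| = √(30.00² + 25.24²) = 39.21 Ω
∠Z = arctan(25.24/30.00) = 40.07°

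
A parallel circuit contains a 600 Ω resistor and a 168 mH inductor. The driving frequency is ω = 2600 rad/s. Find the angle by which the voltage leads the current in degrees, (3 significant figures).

53.9°

X_L = ωL = 437 Ω
Parallel: admittances add. Y = 1/R + 1/(jωL)
Y = (0.00167 − j0.00229) S
|Y| = 0.00283 S → |Z| = 1/|Y| = 353 Ω, ∠Z = −∠Y = 53.9°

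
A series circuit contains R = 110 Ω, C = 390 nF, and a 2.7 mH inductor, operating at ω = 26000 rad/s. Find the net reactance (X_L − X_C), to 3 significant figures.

-28.4 Ω

X_L = ωL = 70.2 Ω
X_C = 1/(ωC) = 98.6 Ω
X = 70.2 − 98.6 = -28.4 Ω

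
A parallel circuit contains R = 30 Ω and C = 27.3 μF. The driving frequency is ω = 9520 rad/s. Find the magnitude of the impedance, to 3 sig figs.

X_C = 1/(ωC) = 3.85 Ω
Parallel: admittances add. Y = 1/R + jωC
Y = (0.0333 + j0.260) S
|Y| = 0.262 S → |Z| = 1/|Y| = 3.82 Ω, ∠Z = −∠Y = -82.7°

3.82 Ω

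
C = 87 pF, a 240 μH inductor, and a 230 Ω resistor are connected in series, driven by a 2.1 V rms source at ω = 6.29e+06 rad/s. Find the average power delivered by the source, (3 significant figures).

6.59 mW

X_L = ωL = 1510 Ω
X_C = 1/(ωC) = 1830 Ω
Net reactance X = X_L − X_C = -318 Ω
Z = 230 − j318 Ω
|Z| = √(230² + 318²) = 392 Ω
∠Z = arctan(-318/230) = -54.1°
I = V/|Z| = 5.35 mA
P = VI cos φ = 2.1 × 0.00535 × cos(-54.1°) = 6.59 mW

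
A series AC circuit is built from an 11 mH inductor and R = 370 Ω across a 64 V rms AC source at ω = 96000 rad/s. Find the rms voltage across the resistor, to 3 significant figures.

21.2 V

X_L = ωL = 1060 Ω
Z = 370 + j1060 Ω
|Z| = √(370² + 1060²) = 1120 Ω
I = V/|Z| = 57.2 mA
V_R = I·|Z_R| = 0.0572 × 370 = 21.2 V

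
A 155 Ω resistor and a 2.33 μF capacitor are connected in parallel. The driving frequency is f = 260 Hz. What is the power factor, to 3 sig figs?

ω = 2πf = 1634 rad/s
X_C = 1/(ωC) = 263 Ω
Parallel: admittances add. Y = 1/R + jωC
Y = (0.00645 + j0.00381) S
|Y| = 0.00749 S → |Z| = 1/|Y| = 133 Ω, ∠Z = −∠Y = -30.5°
cos φ = cos(-30.5°) = 0.861

0.861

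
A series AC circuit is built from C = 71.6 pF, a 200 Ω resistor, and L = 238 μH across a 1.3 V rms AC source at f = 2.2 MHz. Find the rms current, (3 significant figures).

ω = 2πf = 1.382e+07 rad/s
X_L = ωL = 3290 Ω
X_C = 1/(ωC) = 1010 Ω
Net reactance X = X_L − X_C = 2280 Ω
Z = 200 + j2280 Ω
|Z| = √(200² + 2280²) = 2290 Ω
I = V/|Z| = 1.3/2290 = 568 μA

568 μA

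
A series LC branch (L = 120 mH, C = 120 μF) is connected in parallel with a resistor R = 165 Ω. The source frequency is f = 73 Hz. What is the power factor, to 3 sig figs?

ω = 2πf = 458.7 rad/s
X_L = ωL = 55.0 Ω
X_C = 1/(ωC) = 18.2 Ω
Branch 1: Z₁ = R = 165 Ω
Branch 2 (series LC): Z₂ = j(X_L − X_C) = j36.9 Ω
Parallel: Z = Z₁Z₂/(Z₁+Z₂), |Z| = 36.0 Ω, ∠Z = 77.4°
cos φ = cos(77.4°) = 0.218

0.218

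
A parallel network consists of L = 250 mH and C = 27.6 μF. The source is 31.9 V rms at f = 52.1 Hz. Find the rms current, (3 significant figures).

ω = 2πf = 327.4 rad/s
X_L = ωL = 81.8 Ω
X_C = 1/(ωC) = 111 Ω
Parallel: admittances add. Y = 1/(jωL) + jωC
Y = (0 − j0.00318) S
|Y| = 0.00318 S → |Z| = 1/|Y| = 314 Ω, ∠Z = −∠Y = 90.0°
I = V/|Z| = 31.9/314 = 102 mA

102 mA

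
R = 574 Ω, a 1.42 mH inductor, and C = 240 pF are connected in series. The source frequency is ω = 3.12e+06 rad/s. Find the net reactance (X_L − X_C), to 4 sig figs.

3095 Ω

X_L = ωL = 4430 Ω
X_C = 1/(ωC) = 1335 Ω
X = 4430 − 1335 = 3095 Ω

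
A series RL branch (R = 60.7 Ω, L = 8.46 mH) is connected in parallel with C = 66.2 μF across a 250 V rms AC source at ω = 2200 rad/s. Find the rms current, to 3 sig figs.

35.5 A

X_L = ωL = 18.6 Ω
X_C = 1/(ωC) = 6.87 Ω
Branch 1 (R+jX_L): Z₁ = 60.7 + j18.6 Ω, |Z₁| = 63.5 Ω
Branch 2 (−jX_C): Z₂ = −j6.87 Ω
Parallel: Z = Z₁Z₂/(Z₁+Z₂), |Z| = 7.05 Ω, ∠Z = -83.9°
I = V/|Z| = 250/7.05 = 35.5 A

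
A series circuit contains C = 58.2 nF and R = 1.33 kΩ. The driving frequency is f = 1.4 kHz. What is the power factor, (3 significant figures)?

0.563

ω = 2πf = 8796 rad/s
X_C = 1/(ωC) = 1950 Ω
Z = 1330 − j1950 Ω
|Z| = √(1330² + 1950²) = 2360 Ω
∠Z = arctan(-1950/1330) = -55.7°
cos φ = cos(-55.7°) = 0.563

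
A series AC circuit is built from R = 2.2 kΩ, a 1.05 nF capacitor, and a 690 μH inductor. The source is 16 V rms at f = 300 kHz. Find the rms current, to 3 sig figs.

6.84 mA

ω = 2πf = 1.885e+06 rad/s
X_L = ωL = 1300 Ω
X_C = 1/(ωC) = 505 Ω
Net reactance X = X_L − X_C = 795 Ω
Z = 2200 + j795 Ω
|Z| = √(2200² + 795²) = 2340 Ω
I = V/|Z| = 16/2340 = 6.84 mA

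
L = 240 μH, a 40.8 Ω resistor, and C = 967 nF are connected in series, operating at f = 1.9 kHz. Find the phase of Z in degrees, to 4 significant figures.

ω = 2πf = 11940 rad/s
X_L = ωL = 2.865 Ω
X_C = 1/(ωC) = 86.62 Ω
Net reactance X = X_L − X_C = -83.76 Ω
Z = 40.80 − j83.76 Ω
|Z| = √(40.80² + 83.76²) = 93.17 Ω
∠Z = arctan(-83.76/40.80) = -64.03°

-64.03°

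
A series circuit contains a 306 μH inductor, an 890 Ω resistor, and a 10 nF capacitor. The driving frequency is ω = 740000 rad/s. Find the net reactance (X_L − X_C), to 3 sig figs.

91.3 Ω

X_L = ωL = 226 Ω
X_C = 1/(ωC) = 135 Ω
X = 226 − 135 = 91.3 Ω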